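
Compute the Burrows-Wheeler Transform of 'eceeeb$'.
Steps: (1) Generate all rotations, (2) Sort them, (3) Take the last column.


Rotations (sorted):
  0: $eceeeb -> last char: b
  1: b$eceee -> last char: e
  2: ceeeb$e -> last char: e
  3: eb$ecee -> last char: e
  4: eceeeb$ -> last char: $
  5: eeb$ece -> last char: e
  6: eeeb$ec -> last char: c


BWT = beee$ec


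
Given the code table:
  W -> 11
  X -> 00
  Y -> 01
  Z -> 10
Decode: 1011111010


Decoding:
10 -> Z
11 -> W
11 -> W
10 -> Z
10 -> Z


Result: ZWWZZ


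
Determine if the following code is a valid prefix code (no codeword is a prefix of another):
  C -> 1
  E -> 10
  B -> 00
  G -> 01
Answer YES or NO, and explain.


Checking each pair (does one codeword prefix another?):
  C='1' vs E='10': prefix -- VIOLATION

NO -- this is NOT a valid prefix code. C (1) is a prefix of E (10).


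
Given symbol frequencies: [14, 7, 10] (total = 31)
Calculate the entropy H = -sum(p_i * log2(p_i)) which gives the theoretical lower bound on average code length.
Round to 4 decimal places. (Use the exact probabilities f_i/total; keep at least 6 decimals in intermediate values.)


Per-symbol terms -p_i * log2(p_i) with p_i = f_i/31:
  p = 14/31 = 0.451613: log2(p) = -1.146841, -p*log2(p) = 0.517928
  p = 7/31 = 0.225806: log2(p) = -2.146841, -p*log2(p) = 0.484771
  p = 10/31 = 0.322581: log2(p) = -1.632268, -p*log2(p) = 0.526538
H = 0.517928 + 0.484771 + 0.526538 = 1.529237

H = 1.5292 bits/symbol


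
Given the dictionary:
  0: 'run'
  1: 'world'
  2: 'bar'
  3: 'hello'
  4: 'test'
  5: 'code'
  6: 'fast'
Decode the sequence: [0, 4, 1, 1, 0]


Look up each index in the dictionary:
  0 -> 'run'
  4 -> 'test'
  1 -> 'world'
  1 -> 'world'
  0 -> 'run'

Decoded: "run test world world run"


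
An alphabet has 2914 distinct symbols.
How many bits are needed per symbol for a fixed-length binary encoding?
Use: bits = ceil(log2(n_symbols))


log2(2914) = 11.5088
Bracket: 2^11 = 2048 < 2914 <= 2^12 = 4096
So ceil(log2(2914)) = 12

bits = ceil(log2(2914)) = ceil(11.5088) = 12 bits


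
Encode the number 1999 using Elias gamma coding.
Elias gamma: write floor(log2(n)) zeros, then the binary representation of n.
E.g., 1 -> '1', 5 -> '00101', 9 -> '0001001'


num_bits = floor(log2(1999)) + 1 = 11
leading_zeros = num_bits - 1 = 10
binary(1999) = 11111001111

Elias gamma(1999) = '0000000000' + '11111001111' = 000000000011111001111 (21 bits)


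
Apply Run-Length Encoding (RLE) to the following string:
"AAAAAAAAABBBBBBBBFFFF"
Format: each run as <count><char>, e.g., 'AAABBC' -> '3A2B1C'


Scanning runs left to right:
  i=0: run of 'A' x 9 -> '9A'
  i=9: run of 'B' x 8 -> '8B'
  i=17: run of 'F' x 4 -> '4F'

RLE = 9A8B4F


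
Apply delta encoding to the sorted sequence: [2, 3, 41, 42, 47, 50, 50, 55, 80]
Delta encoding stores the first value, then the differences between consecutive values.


First value: 2
Deltas:
  3 - 2 = 1
  41 - 3 = 38
  42 - 41 = 1
  47 - 42 = 5
  50 - 47 = 3
  50 - 50 = 0
  55 - 50 = 5
  80 - 55 = 25


Delta encoded: [2, 1, 38, 1, 5, 3, 0, 5, 25]


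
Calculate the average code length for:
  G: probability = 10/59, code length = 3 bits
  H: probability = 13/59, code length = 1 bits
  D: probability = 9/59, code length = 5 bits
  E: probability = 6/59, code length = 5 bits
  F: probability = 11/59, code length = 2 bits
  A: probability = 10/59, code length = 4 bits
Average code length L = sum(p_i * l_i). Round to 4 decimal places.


Weighted contributions p_i * l_i:
  G: (10/59) * 3 = 30/59
  H: (13/59) * 1 = 13/59
  D: (9/59) * 5 = 45/59
  E: (6/59) * 5 = 30/59
  F: (11/59) * 2 = 22/59
  A: (10/59) * 4 = 40/59
Sum = (30 + 13 + 45 + 30 + 22 + 40)/59 = 180/59

L = 180/59 = 3.0508 bits/symbol


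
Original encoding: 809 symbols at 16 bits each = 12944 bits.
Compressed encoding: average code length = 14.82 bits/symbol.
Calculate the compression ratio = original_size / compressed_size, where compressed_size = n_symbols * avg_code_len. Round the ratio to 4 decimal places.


original_size = n_symbols * orig_bits = 809 * 16 = 12944 bits
compressed_size = n_symbols * avg_code_len = 809 * 14.82 = 11989.38 bits
ratio = original_size / compressed_size = 12944 / 11989.38 = 1.0796

Compression ratio = 1.0796


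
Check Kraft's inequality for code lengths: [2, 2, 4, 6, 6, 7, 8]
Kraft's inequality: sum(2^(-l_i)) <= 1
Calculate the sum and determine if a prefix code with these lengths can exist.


Sum = 2^(-2) + 2^(-2) + 2^(-4) + 2^(-6) + 2^(-6) + 2^(-7) + 2^(-8)
    = 0.25 + 0.25 + 0.0625 + 0.015625 + 0.015625 + 0.0078125 + 0.00390625
    = 155/256 = 0.60546875
Since 0.60546875 <= 1, Kraft's inequality IS satisfied.
A prefix code with these lengths CAN exist.

Kraft sum = 0.60546875. Satisfied.


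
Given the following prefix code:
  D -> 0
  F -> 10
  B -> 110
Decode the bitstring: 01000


Decoding step by step:
Bits 0 -> D
Bits 10 -> F
Bits 0 -> D
Bits 0 -> D


Decoded message: DFDD


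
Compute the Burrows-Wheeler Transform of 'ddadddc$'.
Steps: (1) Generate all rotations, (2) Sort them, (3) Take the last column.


Rotations (sorted):
  0: $ddadddc -> last char: c
  1: adddc$dd -> last char: d
  2: c$ddaddd -> last char: d
  3: dadddc$d -> last char: d
  4: dc$ddadd -> last char: d
  5: ddadddc$ -> last char: $
  6: ddc$ddad -> last char: d
  7: dddc$dda -> last char: a


BWT = cdddd$da


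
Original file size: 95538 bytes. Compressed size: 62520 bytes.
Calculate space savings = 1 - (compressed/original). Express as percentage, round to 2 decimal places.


ratio = compressed/original = 62520/95538 = 0.654399
savings = 1 - ratio = 1 - 0.654399 = 0.345601
as a percentage: 0.345601 * 100 = 34.56%

Space savings = 1 - 62520/95538 = 34.56%


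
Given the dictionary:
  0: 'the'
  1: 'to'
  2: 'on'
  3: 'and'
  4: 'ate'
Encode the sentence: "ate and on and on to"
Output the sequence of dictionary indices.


Look up each word in the dictionary:
  'ate' -> 4
  'and' -> 3
  'on' -> 2
  'and' -> 3
  'on' -> 2
  'to' -> 1

Encoded: [4, 3, 2, 3, 2, 1]


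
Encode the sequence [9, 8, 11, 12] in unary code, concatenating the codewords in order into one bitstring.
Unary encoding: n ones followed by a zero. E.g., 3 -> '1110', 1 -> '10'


Encode each number as n ones followed by a terminating 0:
  9 -> 1111111110 (10 bits)
  8 -> 111111110 (9 bits)
  11 -> 111111111110 (12 bits)
  12 -> 1111111111110 (13 bits)
Total length = 10 + 9 + 12 + 13 = 44 bits.

Unary([9, 8, 11, 12]) = 11111111101111111101111111111101111111111110 (44 bits)


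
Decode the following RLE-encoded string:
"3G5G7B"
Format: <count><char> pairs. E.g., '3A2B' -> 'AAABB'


Expanding each <count><char> pair:
  3G -> 'GGG'
  5G -> 'GGGGG'
  7B -> 'BBBBBBB'

Decoded = GGGGGGGGBBBBBBB


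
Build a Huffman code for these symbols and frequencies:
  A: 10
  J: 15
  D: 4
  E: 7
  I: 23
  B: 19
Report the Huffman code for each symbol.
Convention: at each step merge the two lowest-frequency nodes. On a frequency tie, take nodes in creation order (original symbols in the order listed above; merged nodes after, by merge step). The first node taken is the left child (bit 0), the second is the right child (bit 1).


Huffman tree construction:
Step 1: Merge D(4) + E(7) = 11
Step 2: Merge A(10) + (D+E)(11) = 21
Step 3: Merge J(15) + B(19) = 34
Step 4: Merge (A+(D+E))(21) + I(23) = 44
Step 5: Merge (J+B)(34) + ((A+(D+E))+I)(44) = 78
Read each symbol's code off the tree from the root (left child = 0, right child = 1).

Codes:
  A: 100 (length 3)
  J: 00 (length 2)
  D: 1010 (length 4)
  E: 1011 (length 4)
  I: 11 (length 2)
  B: 01 (length 2)
Average code length: 188/78 = 2.4103 bits/symbol


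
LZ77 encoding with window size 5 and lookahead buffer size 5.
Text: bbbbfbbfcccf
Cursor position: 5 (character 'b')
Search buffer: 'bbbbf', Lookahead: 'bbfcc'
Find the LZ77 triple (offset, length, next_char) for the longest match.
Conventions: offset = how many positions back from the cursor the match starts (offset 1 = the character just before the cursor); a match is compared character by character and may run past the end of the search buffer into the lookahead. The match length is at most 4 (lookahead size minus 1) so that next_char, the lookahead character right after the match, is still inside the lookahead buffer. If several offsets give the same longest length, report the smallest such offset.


Try each offset into the search buffer:
  offset=1 (pos 4, char 'f'): match length 0
  offset=2 (pos 3, char 'b'): match length 1
  offset=3 (pos 2, char 'b'): match length 3
  offset=4 (pos 1, char 'b'): match length 2
  offset=5 (pos 0, char 'b'): match length 2
Longest match has length 3 at offset 3.
next_char = character at position 5 + 3 = 8 -> 'c'

Best match: offset=3, length=3 (matching 'bbf' starting at position 2)
LZ77 triple: (3, 3, 'c')


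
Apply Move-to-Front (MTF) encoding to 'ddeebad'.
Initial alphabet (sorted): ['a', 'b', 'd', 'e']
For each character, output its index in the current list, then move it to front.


MTF encoding:
'd': index 2 in ['a', 'b', 'd', 'e'] -> ['d', 'a', 'b', 'e']
'd': index 0 in ['d', 'a', 'b', 'e'] -> ['d', 'a', 'b', 'e']
'e': index 3 in ['d', 'a', 'b', 'e'] -> ['e', 'd', 'a', 'b']
'e': index 0 in ['e', 'd', 'a', 'b'] -> ['e', 'd', 'a', 'b']
'b': index 3 in ['e', 'd', 'a', 'b'] -> ['b', 'e', 'd', 'a']
'a': index 3 in ['b', 'e', 'd', 'a'] -> ['a', 'b', 'e', 'd']
'd': index 3 in ['a', 'b', 'e', 'd'] -> ['d', 'a', 'b', 'e']


Output: [2, 0, 3, 0, 3, 3, 3]


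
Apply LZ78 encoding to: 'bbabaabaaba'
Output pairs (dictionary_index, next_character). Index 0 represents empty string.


LZ78 encoding steps:
Dictionary: {0: ''}
Step 1: w='' (idx 0), next='b' -> output (0, 'b'), add 'b' as idx 1
Step 2: w='b' (idx 1), next='a' -> output (1, 'a'), add 'ba' as idx 2
Step 3: w='ba' (idx 2), next='a' -> output (2, 'a'), add 'baa' as idx 3
Step 4: w='baa' (idx 3), next='b' -> output (3, 'b'), add 'baab' as idx 4
Step 5: w='' (idx 0), next='a' -> output (0, 'a'), add 'a' as idx 5


Encoded: [(0, 'b'), (1, 'a'), (2, 'a'), (3, 'b'), (0, 'a')]


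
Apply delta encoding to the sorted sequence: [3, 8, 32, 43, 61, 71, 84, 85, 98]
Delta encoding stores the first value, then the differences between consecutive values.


First value: 3
Deltas:
  8 - 3 = 5
  32 - 8 = 24
  43 - 32 = 11
  61 - 43 = 18
  71 - 61 = 10
  84 - 71 = 13
  85 - 84 = 1
  98 - 85 = 13


Delta encoded: [3, 5, 24, 11, 18, 10, 13, 1, 13]


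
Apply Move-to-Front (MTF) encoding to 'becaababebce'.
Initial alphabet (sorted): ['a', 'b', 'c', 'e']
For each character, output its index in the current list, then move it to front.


MTF encoding:
'b': index 1 in ['a', 'b', 'c', 'e'] -> ['b', 'a', 'c', 'e']
'e': index 3 in ['b', 'a', 'c', 'e'] -> ['e', 'b', 'a', 'c']
'c': index 3 in ['e', 'b', 'a', 'c'] -> ['c', 'e', 'b', 'a']
'a': index 3 in ['c', 'e', 'b', 'a'] -> ['a', 'c', 'e', 'b']
'a': index 0 in ['a', 'c', 'e', 'b'] -> ['a', 'c', 'e', 'b']
'b': index 3 in ['a', 'c', 'e', 'b'] -> ['b', 'a', 'c', 'e']
'a': index 1 in ['b', 'a', 'c', 'e'] -> ['a', 'b', 'c', 'e']
'b': index 1 in ['a', 'b', 'c', 'e'] -> ['b', 'a', 'c', 'e']
'e': index 3 in ['b', 'a', 'c', 'e'] -> ['e', 'b', 'a', 'c']
'b': index 1 in ['e', 'b', 'a', 'c'] -> ['b', 'e', 'a', 'c']
'c': index 3 in ['b', 'e', 'a', 'c'] -> ['c', 'b', 'e', 'a']
'e': index 2 in ['c', 'b', 'e', 'a'] -> ['e', 'c', 'b', 'a']


Output: [1, 3, 3, 3, 0, 3, 1, 1, 3, 1, 3, 2]


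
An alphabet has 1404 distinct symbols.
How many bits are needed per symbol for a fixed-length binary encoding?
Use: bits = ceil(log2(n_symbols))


log2(1404) = 10.4553
Bracket: 2^10 = 1024 < 1404 <= 2^11 = 2048
So ceil(log2(1404)) = 11

bits = ceil(log2(1404)) = ceil(10.4553) = 11 bits


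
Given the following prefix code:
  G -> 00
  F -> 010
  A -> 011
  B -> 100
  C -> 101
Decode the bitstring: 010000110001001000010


Decoding step by step:
Bits 010 -> F
Bits 00 -> G
Bits 011 -> A
Bits 00 -> G
Bits 010 -> F
Bits 010 -> F
Bits 00 -> G
Bits 010 -> F


Decoded message: FGAGFFGF


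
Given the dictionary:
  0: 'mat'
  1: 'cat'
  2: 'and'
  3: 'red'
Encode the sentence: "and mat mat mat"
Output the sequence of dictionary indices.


Look up each word in the dictionary:
  'and' -> 2
  'mat' -> 0
  'mat' -> 0
  'mat' -> 0

Encoded: [2, 0, 0, 0]


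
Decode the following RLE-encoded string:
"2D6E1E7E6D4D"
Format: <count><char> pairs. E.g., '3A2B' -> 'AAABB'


Expanding each <count><char> pair:
  2D -> 'DD'
  6E -> 'EEEEEE'
  1E -> 'E'
  7E -> 'EEEEEEE'
  6D -> 'DDDDDD'
  4D -> 'DDDD'

Decoded = DDEEEEEEEEEEEEEEDDDDDDDDDD


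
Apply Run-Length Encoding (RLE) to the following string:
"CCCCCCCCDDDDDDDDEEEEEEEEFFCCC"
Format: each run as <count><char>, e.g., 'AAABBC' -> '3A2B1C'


Scanning runs left to right:
  i=0: run of 'C' x 8 -> '8C'
  i=8: run of 'D' x 8 -> '8D'
  i=16: run of 'E' x 8 -> '8E'
  i=24: run of 'F' x 2 -> '2F'
  i=26: run of 'C' x 3 -> '3C'

RLE = 8C8D8E2F3C


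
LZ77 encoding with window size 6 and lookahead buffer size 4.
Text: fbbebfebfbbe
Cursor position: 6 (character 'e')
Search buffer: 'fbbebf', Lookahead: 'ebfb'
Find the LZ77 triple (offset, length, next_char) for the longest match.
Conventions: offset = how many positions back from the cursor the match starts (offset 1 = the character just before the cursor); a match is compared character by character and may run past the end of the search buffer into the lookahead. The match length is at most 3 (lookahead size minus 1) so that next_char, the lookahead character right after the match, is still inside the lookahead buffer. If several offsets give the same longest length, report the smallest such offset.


Try each offset into the search buffer:
  offset=1 (pos 5, char 'f'): match length 0
  offset=2 (pos 4, char 'b'): match length 0
  offset=3 (pos 3, char 'e'): match length 3
  offset=4 (pos 2, char 'b'): match length 0
  offset=5 (pos 1, char 'b'): match length 0
  offset=6 (pos 0, char 'f'): match length 0
Longest match has length 3 at offset 3.
next_char = character at position 6 + 3 = 9 -> 'b'

Best match: offset=3, length=3 (matching 'ebf' starting at position 3)
LZ77 triple: (3, 3, 'b')


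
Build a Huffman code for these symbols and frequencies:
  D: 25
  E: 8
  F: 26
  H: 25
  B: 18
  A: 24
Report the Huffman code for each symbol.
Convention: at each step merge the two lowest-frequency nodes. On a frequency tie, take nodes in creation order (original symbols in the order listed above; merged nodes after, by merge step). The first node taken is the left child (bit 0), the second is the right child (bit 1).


Huffman tree construction:
Step 1: Merge E(8) + B(18) = 26
Step 2: Merge A(24) + D(25) = 49
Step 3: Merge H(25) + F(26) = 51
Step 4: Merge (E+B)(26) + (A+D)(49) = 75
Step 5: Merge (H+F)(51) + ((E+B)+(A+D))(75) = 126
Read each symbol's code off the tree from the root (left child = 0, right child = 1).

Codes:
  D: 111 (length 3)
  E: 100 (length 3)
  F: 01 (length 2)
  H: 00 (length 2)
  B: 101 (length 3)
  A: 110 (length 3)
Average code length: 327/126 = 2.5952 bits/symbol


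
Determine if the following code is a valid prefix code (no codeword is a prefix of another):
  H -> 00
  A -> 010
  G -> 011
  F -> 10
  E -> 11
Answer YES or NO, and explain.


Checking each pair (does one codeword prefix another?):
  H='00' vs A='010': no prefix
  H='00' vs G='011': no prefix
  H='00' vs F='10': no prefix
  H='00' vs E='11': no prefix
  A='010' vs H='00': no prefix
  A='010' vs G='011': no prefix
  A='010' vs F='10': no prefix
  A='010' vs E='11': no prefix
  G='011' vs H='00': no prefix
  G='011' vs A='010': no prefix
  G='011' vs F='10': no prefix
  G='011' vs E='11': no prefix
  F='10' vs H='00': no prefix
  F='10' vs A='010': no prefix
  F='10' vs G='011': no prefix
  F='10' vs E='11': no prefix
  E='11' vs H='00': no prefix
  E='11' vs A='010': no prefix
  E='11' vs G='011': no prefix
  E='11' vs F='10': no prefix
No violation found over all pairs.

YES -- this is a valid prefix code. No codeword is a prefix of any other codeword.


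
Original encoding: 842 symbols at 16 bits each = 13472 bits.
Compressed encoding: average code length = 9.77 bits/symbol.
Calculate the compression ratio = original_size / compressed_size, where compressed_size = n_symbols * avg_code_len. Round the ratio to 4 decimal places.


original_size = n_symbols * orig_bits = 842 * 16 = 13472 bits
compressed_size = n_symbols * avg_code_len = 842 * 9.77 = 8226.34 bits
ratio = original_size / compressed_size = 13472 / 8226.34 = 1.6377

Compression ratio = 1.6377


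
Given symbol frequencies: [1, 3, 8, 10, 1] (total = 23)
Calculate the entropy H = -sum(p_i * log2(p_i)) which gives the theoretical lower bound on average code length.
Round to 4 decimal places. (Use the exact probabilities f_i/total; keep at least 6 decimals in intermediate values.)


Per-symbol terms -p_i * log2(p_i) with p_i = f_i/23:
  p = 1/23 = 0.043478: log2(p) = -4.523562, -p*log2(p) = 0.196677
  p = 3/23 = 0.130435: log2(p) = -2.938599, -p*log2(p) = 0.383296
  p = 8/23 = 0.347826: log2(p) = -1.523562, -p*log2(p) = 0.529935
  p = 10/23 = 0.434783: log2(p) = -1.201634, -p*log2(p) = 0.522450
  p = 1/23 = 0.043478: log2(p) = -4.523562, -p*log2(p) = 0.196677
H = 0.196677 + 0.383296 + 0.529935 + 0.522450 + 0.196677 = 1.829035

H = 1.829 bits/symbol


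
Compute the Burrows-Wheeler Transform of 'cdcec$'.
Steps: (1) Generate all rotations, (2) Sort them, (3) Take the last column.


Rotations (sorted):
  0: $cdcec -> last char: c
  1: c$cdce -> last char: e
  2: cdcec$ -> last char: $
  3: cec$cd -> last char: d
  4: dcec$c -> last char: c
  5: ec$cdc -> last char: c


BWT = ce$dcc


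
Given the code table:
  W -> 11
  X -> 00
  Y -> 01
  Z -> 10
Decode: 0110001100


Decoding:
01 -> Y
10 -> Z
00 -> X
11 -> W
00 -> X


Result: YZXWX


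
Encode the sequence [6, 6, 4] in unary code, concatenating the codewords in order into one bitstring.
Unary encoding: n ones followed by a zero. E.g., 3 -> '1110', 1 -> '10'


Encode each number as n ones followed by a terminating 0:
  6 -> 1111110 (7 bits)
  6 -> 1111110 (7 bits)
  4 -> 11110 (5 bits)
Total length = 7 + 7 + 5 = 19 bits.

Unary([6, 6, 4]) = 1111110111111011110 (19 bits)


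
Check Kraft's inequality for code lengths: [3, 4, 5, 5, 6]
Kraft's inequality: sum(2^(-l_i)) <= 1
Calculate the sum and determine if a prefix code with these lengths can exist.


Sum = 2^(-3) + 2^(-4) + 2^(-5) + 2^(-5) + 2^(-6)
    = 0.125 + 0.0625 + 0.03125 + 0.03125 + 0.015625
    = 17/64 = 0.265625
Since 0.265625 <= 1, Kraft's inequality IS satisfied.
A prefix code with these lengths CAN exist.

Kraft sum = 0.265625. Satisfied.


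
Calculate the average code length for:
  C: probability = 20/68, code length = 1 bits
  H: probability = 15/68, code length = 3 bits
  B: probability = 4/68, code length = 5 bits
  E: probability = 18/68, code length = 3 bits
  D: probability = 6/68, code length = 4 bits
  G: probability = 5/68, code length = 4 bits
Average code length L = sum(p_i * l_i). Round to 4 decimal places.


Weighted contributions p_i * l_i:
  C: (20/68) * 1 = 20/68
  H: (15/68) * 3 = 45/68
  B: (4/68) * 5 = 20/68
  E: (18/68) * 3 = 54/68
  D: (6/68) * 4 = 24/68
  G: (5/68) * 4 = 20/68
Sum = (20 + 45 + 20 + 54 + 24 + 20)/68 = 183/68

L = 183/68 = 2.6912 bits/symbol


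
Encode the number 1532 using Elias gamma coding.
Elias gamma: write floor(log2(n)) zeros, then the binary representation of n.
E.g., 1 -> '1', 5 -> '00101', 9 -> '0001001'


num_bits = floor(log2(1532)) + 1 = 11
leading_zeros = num_bits - 1 = 10
binary(1532) = 10111111100

Elias gamma(1532) = '0000000000' + '10111111100' = 000000000010111111100 (21 bits)


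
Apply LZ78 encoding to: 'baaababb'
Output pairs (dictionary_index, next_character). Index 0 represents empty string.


LZ78 encoding steps:
Dictionary: {0: ''}
Step 1: w='' (idx 0), next='b' -> output (0, 'b'), add 'b' as idx 1
Step 2: w='' (idx 0), next='a' -> output (0, 'a'), add 'a' as idx 2
Step 3: w='a' (idx 2), next='a' -> output (2, 'a'), add 'aa' as idx 3
Step 4: w='b' (idx 1), next='a' -> output (1, 'a'), add 'ba' as idx 4
Step 5: w='b' (idx 1), next='b' -> output (1, 'b'), add 'bb' as idx 5


Encoded: [(0, 'b'), (0, 'a'), (2, 'a'), (1, 'a'), (1, 'b')]


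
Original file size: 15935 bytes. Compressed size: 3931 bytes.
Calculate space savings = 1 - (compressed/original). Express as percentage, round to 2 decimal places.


ratio = compressed/original = 3931/15935 = 0.24669
savings = 1 - ratio = 1 - 0.24669 = 0.75331
as a percentage: 0.75331 * 100 = 75.33%

Space savings = 1 - 3931/15935 = 75.33%


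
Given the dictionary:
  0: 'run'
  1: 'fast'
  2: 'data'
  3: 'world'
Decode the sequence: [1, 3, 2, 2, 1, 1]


Look up each index in the dictionary:
  1 -> 'fast'
  3 -> 'world'
  2 -> 'data'
  2 -> 'data'
  1 -> 'fast'
  1 -> 'fast'

Decoded: "fast world data data fast fast"


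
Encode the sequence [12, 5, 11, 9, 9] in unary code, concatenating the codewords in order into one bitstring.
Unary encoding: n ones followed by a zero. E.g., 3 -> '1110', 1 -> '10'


Encode each number as n ones followed by a terminating 0:
  12 -> 1111111111110 (13 bits)
  5 -> 111110 (6 bits)
  11 -> 111111111110 (12 bits)
  9 -> 1111111110 (10 bits)
  9 -> 1111111110 (10 bits)
Total length = 13 + 6 + 12 + 10 + 10 = 51 bits.

Unary([12, 5, 11, 9, 9]) = 111111111111011111011111111111011111111101111111110 (51 bits)


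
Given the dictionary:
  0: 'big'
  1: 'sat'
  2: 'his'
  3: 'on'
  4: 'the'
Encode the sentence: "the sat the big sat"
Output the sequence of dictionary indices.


Look up each word in the dictionary:
  'the' -> 4
  'sat' -> 1
  'the' -> 4
  'big' -> 0
  'sat' -> 1

Encoded: [4, 1, 4, 0, 1]


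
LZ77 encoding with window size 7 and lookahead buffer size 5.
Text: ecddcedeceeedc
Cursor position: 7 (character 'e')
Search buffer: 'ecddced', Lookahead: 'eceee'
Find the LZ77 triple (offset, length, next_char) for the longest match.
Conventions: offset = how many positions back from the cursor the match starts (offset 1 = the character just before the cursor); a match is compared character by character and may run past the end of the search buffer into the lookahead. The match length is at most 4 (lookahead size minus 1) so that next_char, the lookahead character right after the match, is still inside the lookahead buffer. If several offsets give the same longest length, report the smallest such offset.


Try each offset into the search buffer:
  offset=1 (pos 6, char 'd'): match length 0
  offset=2 (pos 5, char 'e'): match length 1
  offset=3 (pos 4, char 'c'): match length 0
  offset=4 (pos 3, char 'd'): match length 0
  offset=5 (pos 2, char 'd'): match length 0
  offset=6 (pos 1, char 'c'): match length 0
  offset=7 (pos 0, char 'e'): match length 2
Longest match has length 2 at offset 7.
next_char = character at position 7 + 2 = 9 -> 'e'

Best match: offset=7, length=2 (matching 'ec' starting at position 0)
LZ77 triple: (7, 2, 'e')


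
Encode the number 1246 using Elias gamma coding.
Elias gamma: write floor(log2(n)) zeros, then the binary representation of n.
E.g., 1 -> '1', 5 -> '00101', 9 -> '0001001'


num_bits = floor(log2(1246)) + 1 = 11
leading_zeros = num_bits - 1 = 10
binary(1246) = 10011011110

Elias gamma(1246) = '0000000000' + '10011011110' = 000000000010011011110 (21 bits)


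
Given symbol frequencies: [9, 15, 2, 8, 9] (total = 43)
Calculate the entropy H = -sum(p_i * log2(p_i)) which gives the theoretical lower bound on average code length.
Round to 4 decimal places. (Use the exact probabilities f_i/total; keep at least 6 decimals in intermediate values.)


Per-symbol terms -p_i * log2(p_i) with p_i = f_i/43:
  p = 9/43 = 0.209302: log2(p) = -2.256340, -p*log2(p) = 0.472257
  p = 15/43 = 0.348837: log2(p) = -1.519374, -p*log2(p) = 0.530014
  p = 2/43 = 0.046512: log2(p) = -4.426265, -p*log2(p) = 0.205873
  p = 8/43 = 0.186047: log2(p) = -2.426265, -p*log2(p) = 0.451398
  p = 9/43 = 0.209302: log2(p) = -2.256340, -p*log2(p) = 0.472257
H = 0.472257 + 0.530014 + 0.205873 + 0.451398 + 0.472257 = 2.131799

H = 2.1318 bits/symbol


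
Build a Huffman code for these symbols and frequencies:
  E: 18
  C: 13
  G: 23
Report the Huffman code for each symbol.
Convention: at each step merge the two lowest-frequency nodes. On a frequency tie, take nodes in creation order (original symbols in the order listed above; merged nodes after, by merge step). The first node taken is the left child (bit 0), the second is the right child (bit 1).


Huffman tree construction:
Step 1: Merge C(13) + E(18) = 31
Step 2: Merge G(23) + (C+E)(31) = 54
Read each symbol's code off the tree from the root (left child = 0, right child = 1).

Codes:
  E: 11 (length 2)
  C: 10 (length 2)
  G: 0 (length 1)
Average code length: 85/54 = 1.5741 bits/symbol


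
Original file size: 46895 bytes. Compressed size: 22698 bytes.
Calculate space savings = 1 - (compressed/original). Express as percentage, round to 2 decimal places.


ratio = compressed/original = 22698/46895 = 0.484017
savings = 1 - ratio = 1 - 0.484017 = 0.515983
as a percentage: 0.515983 * 100 = 51.6%

Space savings = 1 - 22698/46895 = 51.6%


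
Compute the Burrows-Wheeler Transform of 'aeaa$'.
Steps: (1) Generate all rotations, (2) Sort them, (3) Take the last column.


Rotations (sorted):
  0: $aeaa -> last char: a
  1: a$aea -> last char: a
  2: aa$ae -> last char: e
  3: aeaa$ -> last char: $
  4: eaa$a -> last char: a


BWT = aae$a


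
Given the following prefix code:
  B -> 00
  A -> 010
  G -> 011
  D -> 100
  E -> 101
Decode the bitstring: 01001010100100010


Decoding step by step:
Bits 010 -> A
Bits 010 -> A
Bits 101 -> E
Bits 00 -> B
Bits 100 -> D
Bits 010 -> A


Decoded message: AAEBDA


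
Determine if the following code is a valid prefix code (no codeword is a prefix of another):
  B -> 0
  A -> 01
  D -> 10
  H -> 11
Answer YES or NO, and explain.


Checking each pair (does one codeword prefix another?):
  B='0' vs A='01': prefix -- VIOLATION

NO -- this is NOT a valid prefix code. B (0) is a prefix of A (01).


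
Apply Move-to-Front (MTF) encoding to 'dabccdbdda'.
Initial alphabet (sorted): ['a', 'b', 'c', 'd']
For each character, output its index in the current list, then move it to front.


MTF encoding:
'd': index 3 in ['a', 'b', 'c', 'd'] -> ['d', 'a', 'b', 'c']
'a': index 1 in ['d', 'a', 'b', 'c'] -> ['a', 'd', 'b', 'c']
'b': index 2 in ['a', 'd', 'b', 'c'] -> ['b', 'a', 'd', 'c']
'c': index 3 in ['b', 'a', 'd', 'c'] -> ['c', 'b', 'a', 'd']
'c': index 0 in ['c', 'b', 'a', 'd'] -> ['c', 'b', 'a', 'd']
'd': index 3 in ['c', 'b', 'a', 'd'] -> ['d', 'c', 'b', 'a']
'b': index 2 in ['d', 'c', 'b', 'a'] -> ['b', 'd', 'c', 'a']
'd': index 1 in ['b', 'd', 'c', 'a'] -> ['d', 'b', 'c', 'a']
'd': index 0 in ['d', 'b', 'c', 'a'] -> ['d', 'b', 'c', 'a']
'a': index 3 in ['d', 'b', 'c', 'a'] -> ['a', 'd', 'b', 'c']


Output: [3, 1, 2, 3, 0, 3, 2, 1, 0, 3]


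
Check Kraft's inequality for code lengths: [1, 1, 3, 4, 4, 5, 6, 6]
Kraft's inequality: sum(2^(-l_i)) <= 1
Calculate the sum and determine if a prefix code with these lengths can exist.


Sum = 2^(-1) + 2^(-1) + 2^(-3) + 2^(-4) + 2^(-4) + 2^(-5) + 2^(-6) + 2^(-6)
    = 0.5 + 0.5 + 0.125 + 0.0625 + 0.0625 + 0.03125 + 0.015625 + 0.015625
    = 84/64 = 1.3125
Since 1.3125 > 1, Kraft's inequality is NOT satisfied.
A prefix code with these lengths CANNOT exist.

Kraft sum = 1.3125. Not satisfied.


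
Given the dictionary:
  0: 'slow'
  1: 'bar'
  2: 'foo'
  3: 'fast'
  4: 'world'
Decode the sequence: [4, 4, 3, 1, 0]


Look up each index in the dictionary:
  4 -> 'world'
  4 -> 'world'
  3 -> 'fast'
  1 -> 'bar'
  0 -> 'slow'

Decoded: "world world fast bar slow"


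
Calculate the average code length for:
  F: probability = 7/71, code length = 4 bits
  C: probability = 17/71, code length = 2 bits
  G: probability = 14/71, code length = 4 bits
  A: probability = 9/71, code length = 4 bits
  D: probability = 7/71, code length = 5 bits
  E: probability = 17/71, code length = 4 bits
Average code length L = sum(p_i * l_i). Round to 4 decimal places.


Weighted contributions p_i * l_i:
  F: (7/71) * 4 = 28/71
  C: (17/71) * 2 = 34/71
  G: (14/71) * 4 = 56/71
  A: (9/71) * 4 = 36/71
  D: (7/71) * 5 = 35/71
  E: (17/71) * 4 = 68/71
Sum = (28 + 34 + 56 + 36 + 35 + 68)/71 = 257/71

L = 257/71 = 3.6197 bits/symbol


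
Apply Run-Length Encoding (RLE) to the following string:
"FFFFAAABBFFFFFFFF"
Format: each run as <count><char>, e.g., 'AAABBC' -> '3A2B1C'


Scanning runs left to right:
  i=0: run of 'F' x 4 -> '4F'
  i=4: run of 'A' x 3 -> '3A'
  i=7: run of 'B' x 2 -> '2B'
  i=9: run of 'F' x 8 -> '8F'

RLE = 4F3A2B8F


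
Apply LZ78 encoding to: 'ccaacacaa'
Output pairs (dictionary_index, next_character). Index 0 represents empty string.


LZ78 encoding steps:
Dictionary: {0: ''}
Step 1: w='' (idx 0), next='c' -> output (0, 'c'), add 'c' as idx 1
Step 2: w='c' (idx 1), next='a' -> output (1, 'a'), add 'ca' as idx 2
Step 3: w='' (idx 0), next='a' -> output (0, 'a'), add 'a' as idx 3
Step 4: w='ca' (idx 2), next='c' -> output (2, 'c'), add 'cac' as idx 4
Step 5: w='a' (idx 3), next='a' -> output (3, 'a'), add 'aa' as idx 5


Encoded: [(0, 'c'), (1, 'a'), (0, 'a'), (2, 'c'), (3, 'a')]


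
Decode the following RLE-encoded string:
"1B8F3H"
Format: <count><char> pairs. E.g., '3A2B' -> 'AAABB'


Expanding each <count><char> pair:
  1B -> 'B'
  8F -> 'FFFFFFFF'
  3H -> 'HHH'

Decoded = BFFFFFFFFHHH


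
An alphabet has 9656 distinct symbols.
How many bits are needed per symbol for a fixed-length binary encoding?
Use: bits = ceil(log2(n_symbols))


log2(9656) = 13.2372
Bracket: 2^13 = 8192 < 9656 <= 2^14 = 16384
So ceil(log2(9656)) = 14

bits = ceil(log2(9656)) = ceil(13.2372) = 14 bits


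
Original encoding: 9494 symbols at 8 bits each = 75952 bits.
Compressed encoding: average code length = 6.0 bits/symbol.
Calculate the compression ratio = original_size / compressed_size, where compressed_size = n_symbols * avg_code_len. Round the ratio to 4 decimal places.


original_size = n_symbols * orig_bits = 9494 * 8 = 75952 bits
compressed_size = n_symbols * avg_code_len = 9494 * 6.0 = 56964.0 bits
ratio = original_size / compressed_size = 75952 / 56964.0 = 1.3333

Compression ratio = 1.3333


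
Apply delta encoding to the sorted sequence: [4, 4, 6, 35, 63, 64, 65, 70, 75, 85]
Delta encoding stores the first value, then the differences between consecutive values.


First value: 4
Deltas:
  4 - 4 = 0
  6 - 4 = 2
  35 - 6 = 29
  63 - 35 = 28
  64 - 63 = 1
  65 - 64 = 1
  70 - 65 = 5
  75 - 70 = 5
  85 - 75 = 10


Delta encoded: [4, 0, 2, 29, 28, 1, 1, 5, 5, 10]


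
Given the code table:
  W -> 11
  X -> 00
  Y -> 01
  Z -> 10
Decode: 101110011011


Decoding:
10 -> Z
11 -> W
10 -> Z
01 -> Y
10 -> Z
11 -> W


Result: ZWZYZW


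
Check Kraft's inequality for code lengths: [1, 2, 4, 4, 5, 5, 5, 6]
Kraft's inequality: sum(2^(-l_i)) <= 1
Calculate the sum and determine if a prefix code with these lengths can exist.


Sum = 2^(-1) + 2^(-2) + 2^(-4) + 2^(-4) + 2^(-5) + 2^(-5) + 2^(-5) + 2^(-6)
    = 0.5 + 0.25 + 0.0625 + 0.0625 + 0.03125 + 0.03125 + 0.03125 + 0.015625
    = 63/64 = 0.984375
Since 0.984375 <= 1, Kraft's inequality IS satisfied.
A prefix code with these lengths CAN exist.

Kraft sum = 0.984375. Satisfied.


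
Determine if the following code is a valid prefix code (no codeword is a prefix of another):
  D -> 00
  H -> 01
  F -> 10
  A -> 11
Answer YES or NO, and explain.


Checking each pair (does one codeword prefix another?):
  D='00' vs H='01': no prefix
  D='00' vs F='10': no prefix
  D='00' vs A='11': no prefix
  H='01' vs D='00': no prefix
  H='01' vs F='10': no prefix
  H='01' vs A='11': no prefix
  F='10' vs D='00': no prefix
  F='10' vs H='01': no prefix
  F='10' vs A='11': no prefix
  A='11' vs D='00': no prefix
  A='11' vs H='01': no prefix
  A='11' vs F='10': no prefix
No violation found over all pairs.

YES -- this is a valid prefix code. No codeword is a prefix of any other codeword.


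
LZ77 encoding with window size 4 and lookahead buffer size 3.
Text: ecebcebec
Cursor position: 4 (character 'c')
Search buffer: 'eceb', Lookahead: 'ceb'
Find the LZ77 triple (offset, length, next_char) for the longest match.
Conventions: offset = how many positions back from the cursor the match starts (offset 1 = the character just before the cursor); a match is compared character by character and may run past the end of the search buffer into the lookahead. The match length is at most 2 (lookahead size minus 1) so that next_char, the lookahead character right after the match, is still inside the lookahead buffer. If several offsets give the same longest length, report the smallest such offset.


Try each offset into the search buffer:
  offset=1 (pos 3, char 'b'): match length 0
  offset=2 (pos 2, char 'e'): match length 0
  offset=3 (pos 1, char 'c'): match length 2
  offset=4 (pos 0, char 'e'): match length 0
Longest match has length 2 at offset 3.
next_char = character at position 4 + 2 = 6 -> 'b'

Best match: offset=3, length=2 (matching 'ce' starting at position 1)
LZ77 triple: (3, 2, 'b')


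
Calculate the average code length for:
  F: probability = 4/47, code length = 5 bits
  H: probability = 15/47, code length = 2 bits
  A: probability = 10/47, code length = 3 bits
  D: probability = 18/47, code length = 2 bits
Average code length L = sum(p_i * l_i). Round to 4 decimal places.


Weighted contributions p_i * l_i:
  F: (4/47) * 5 = 20/47
  H: (15/47) * 2 = 30/47
  A: (10/47) * 3 = 30/47
  D: (18/47) * 2 = 36/47
Sum = (20 + 30 + 30 + 36)/47 = 116/47

L = 116/47 = 2.4681 bits/symbol


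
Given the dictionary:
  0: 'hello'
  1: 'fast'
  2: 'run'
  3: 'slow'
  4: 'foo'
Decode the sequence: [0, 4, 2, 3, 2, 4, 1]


Look up each index in the dictionary:
  0 -> 'hello'
  4 -> 'foo'
  2 -> 'run'
  3 -> 'slow'
  2 -> 'run'
  4 -> 'foo'
  1 -> 'fast'

Decoded: "hello foo run slow run foo fast"


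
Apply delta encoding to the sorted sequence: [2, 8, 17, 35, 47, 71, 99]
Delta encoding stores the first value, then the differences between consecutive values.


First value: 2
Deltas:
  8 - 2 = 6
  17 - 8 = 9
  35 - 17 = 18
  47 - 35 = 12
  71 - 47 = 24
  99 - 71 = 28


Delta encoded: [2, 6, 9, 18, 12, 24, 28]


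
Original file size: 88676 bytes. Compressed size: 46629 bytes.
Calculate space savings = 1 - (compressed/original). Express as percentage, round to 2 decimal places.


ratio = compressed/original = 46629/88676 = 0.525836
savings = 1 - ratio = 1 - 0.525836 = 0.474164
as a percentage: 0.474164 * 100 = 47.42%

Space savings = 1 - 46629/88676 = 47.42%


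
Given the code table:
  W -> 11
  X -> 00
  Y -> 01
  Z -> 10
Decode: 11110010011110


Decoding:
11 -> W
11 -> W
00 -> X
10 -> Z
01 -> Y
11 -> W
10 -> Z


Result: WWXZYWZ


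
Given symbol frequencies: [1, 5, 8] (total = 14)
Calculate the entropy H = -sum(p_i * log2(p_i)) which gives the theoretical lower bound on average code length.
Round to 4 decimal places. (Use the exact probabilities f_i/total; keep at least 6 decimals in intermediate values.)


Per-symbol terms -p_i * log2(p_i) with p_i = f_i/14:
  p = 1/14 = 0.071429: log2(p) = -3.807355, -p*log2(p) = 0.271954
  p = 5/14 = 0.357143: log2(p) = -1.485427, -p*log2(p) = 0.530510
  p = 8/14 = 0.571429: log2(p) = -0.807355, -p*log2(p) = 0.461346
H = 0.271954 + 0.530510 + 0.461346 = 1.263810

H = 1.2638 bits/symbol


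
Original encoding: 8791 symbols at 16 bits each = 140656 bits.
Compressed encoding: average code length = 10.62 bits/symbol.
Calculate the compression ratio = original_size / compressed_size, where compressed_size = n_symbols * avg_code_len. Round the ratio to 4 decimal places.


original_size = n_symbols * orig_bits = 8791 * 16 = 140656 bits
compressed_size = n_symbols * avg_code_len = 8791 * 10.62 = 93360.42 bits
ratio = original_size / compressed_size = 140656 / 93360.42 = 1.5066

Compression ratio = 1.5066


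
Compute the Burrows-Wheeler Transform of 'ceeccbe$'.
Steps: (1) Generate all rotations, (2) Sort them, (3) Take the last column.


Rotations (sorted):
  0: $ceeccbe -> last char: e
  1: be$ceecc -> last char: c
  2: cbe$ceec -> last char: c
  3: ccbe$cee -> last char: e
  4: ceeccbe$ -> last char: $
  5: e$ceeccb -> last char: b
  6: eccbe$ce -> last char: e
  7: eeccbe$c -> last char: c


BWT = ecce$bec


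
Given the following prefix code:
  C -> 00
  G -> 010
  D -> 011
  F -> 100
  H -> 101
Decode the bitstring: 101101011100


Decoding step by step:
Bits 101 -> H
Bits 101 -> H
Bits 011 -> D
Bits 100 -> F


Decoded message: HHDF


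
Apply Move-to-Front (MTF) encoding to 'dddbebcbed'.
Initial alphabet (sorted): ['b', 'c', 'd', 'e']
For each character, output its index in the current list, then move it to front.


MTF encoding:
'd': index 2 in ['b', 'c', 'd', 'e'] -> ['d', 'b', 'c', 'e']
'd': index 0 in ['d', 'b', 'c', 'e'] -> ['d', 'b', 'c', 'e']
'd': index 0 in ['d', 'b', 'c', 'e'] -> ['d', 'b', 'c', 'e']
'b': index 1 in ['d', 'b', 'c', 'e'] -> ['b', 'd', 'c', 'e']
'e': index 3 in ['b', 'd', 'c', 'e'] -> ['e', 'b', 'd', 'c']
'b': index 1 in ['e', 'b', 'd', 'c'] -> ['b', 'e', 'd', 'c']
'c': index 3 in ['b', 'e', 'd', 'c'] -> ['c', 'b', 'e', 'd']
'b': index 1 in ['c', 'b', 'e', 'd'] -> ['b', 'c', 'e', 'd']
'e': index 2 in ['b', 'c', 'e', 'd'] -> ['e', 'b', 'c', 'd']
'd': index 3 in ['e', 'b', 'c', 'd'] -> ['d', 'e', 'b', 'c']


Output: [2, 0, 0, 1, 3, 1, 3, 1, 2, 3]


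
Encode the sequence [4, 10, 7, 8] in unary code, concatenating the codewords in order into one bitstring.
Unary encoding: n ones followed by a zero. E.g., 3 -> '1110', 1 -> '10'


Encode each number as n ones followed by a terminating 0:
  4 -> 11110 (5 bits)
  10 -> 11111111110 (11 bits)
  7 -> 11111110 (8 bits)
  8 -> 111111110 (9 bits)
Total length = 5 + 11 + 8 + 9 = 33 bits.

Unary([4, 10, 7, 8]) = 111101111111111011111110111111110 (33 bits)


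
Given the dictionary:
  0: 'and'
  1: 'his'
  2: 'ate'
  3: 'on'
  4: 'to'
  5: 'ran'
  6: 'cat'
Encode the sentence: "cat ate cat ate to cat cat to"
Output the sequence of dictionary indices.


Look up each word in the dictionary:
  'cat' -> 6
  'ate' -> 2
  'cat' -> 6
  'ate' -> 2
  'to' -> 4
  'cat' -> 6
  'cat' -> 6
  'to' -> 4

Encoded: [6, 2, 6, 2, 4, 6, 6, 4]


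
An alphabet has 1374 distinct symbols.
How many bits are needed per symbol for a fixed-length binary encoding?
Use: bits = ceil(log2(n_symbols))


log2(1374) = 10.4242
Bracket: 2^10 = 1024 < 1374 <= 2^11 = 2048
So ceil(log2(1374)) = 11

bits = ceil(log2(1374)) = ceil(10.4242) = 11 bits


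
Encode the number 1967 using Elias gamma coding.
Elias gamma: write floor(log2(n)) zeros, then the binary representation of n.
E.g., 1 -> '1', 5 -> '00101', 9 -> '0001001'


num_bits = floor(log2(1967)) + 1 = 11
leading_zeros = num_bits - 1 = 10
binary(1967) = 11110101111

Elias gamma(1967) = '0000000000' + '11110101111' = 000000000011110101111 (21 bits)


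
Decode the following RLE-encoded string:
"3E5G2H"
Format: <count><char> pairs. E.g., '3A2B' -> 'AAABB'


Expanding each <count><char> pair:
  3E -> 'EEE'
  5G -> 'GGGGG'
  2H -> 'HH'

Decoded = EEEGGGGGHH


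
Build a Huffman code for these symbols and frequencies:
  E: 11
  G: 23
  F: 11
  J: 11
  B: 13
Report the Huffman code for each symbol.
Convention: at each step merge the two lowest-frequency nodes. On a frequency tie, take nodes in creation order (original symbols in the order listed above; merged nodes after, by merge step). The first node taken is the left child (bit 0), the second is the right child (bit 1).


Huffman tree construction:
Step 1: Merge E(11) + F(11) = 22
Step 2: Merge J(11) + B(13) = 24
Step 3: Merge (E+F)(22) + G(23) = 45
Step 4: Merge (J+B)(24) + ((E+F)+G)(45) = 69
Read each symbol's code off the tree from the root (left child = 0, right child = 1).

Codes:
  E: 100 (length 3)
  G: 11 (length 2)
  F: 101 (length 3)
  J: 00 (length 2)
  B: 01 (length 2)
Average code length: 160/69 = 2.3188 bits/symbol


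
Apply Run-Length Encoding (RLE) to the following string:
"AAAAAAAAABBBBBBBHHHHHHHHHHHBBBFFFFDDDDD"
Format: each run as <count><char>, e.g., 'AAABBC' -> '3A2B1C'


Scanning runs left to right:
  i=0: run of 'A' x 9 -> '9A'
  i=9: run of 'B' x 7 -> '7B'
  i=16: run of 'H' x 11 -> '11H'
  i=27: run of 'B' x 3 -> '3B'
  i=30: run of 'F' x 4 -> '4F'
  i=34: run of 'D' x 5 -> '5D'

RLE = 9A7B11H3B4F5D
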